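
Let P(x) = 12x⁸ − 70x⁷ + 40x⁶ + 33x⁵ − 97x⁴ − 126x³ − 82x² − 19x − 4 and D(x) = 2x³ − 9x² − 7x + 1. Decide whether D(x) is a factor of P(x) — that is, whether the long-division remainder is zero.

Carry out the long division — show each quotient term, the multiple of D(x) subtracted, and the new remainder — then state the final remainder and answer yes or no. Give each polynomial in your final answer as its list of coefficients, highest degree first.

Step 1: lead(12x⁸ − 70x⁷ + 40x⁶ + 33x⁵ − 97x⁴ − 126x³ − 82x² − 19x − 4) ÷ lead(D) = 12x⁸ ÷ 2x³ = 6x⁵. Subtract (6x⁵)·D = 12x⁸ − 54x⁷ − 42x⁶ + 6x⁵. Remainder: −16x⁷ + 82x⁶ + 27x⁵ − 97x⁴ − 126x³ − 82x² − 19x − 4.
Step 2: lead(−16x⁷ + 82x⁶ + 27x⁵ − 97x⁴ − 126x³ − 82x² − 19x − 4) ÷ lead(D) = −16x⁷ ÷ 2x³ = −8x⁴. Subtract (−8x⁴)·D = −16x⁷ + 72x⁶ + 56x⁵ − 8x⁴. Remainder: 10x⁶ − 29x⁵ − 89x⁴ − 126x³ − 82x² − 19x − 4.
Step 3: lead(10x⁶ − 29x⁵ − 89x⁴ − 126x³ − 82x² − 19x − 4) ÷ lead(D) = 10x⁶ ÷ 2x³ = 5x³. Subtract (5x³)·D = 10x⁶ − 45x⁵ − 35x⁴ + 5x³. Remainder: 16x⁵ − 54x⁴ − 131x³ − 82x² − 19x − 4.
Step 4: lead(16x⁵ − 54x⁴ − 131x³ − 82x² − 19x − 4) ÷ lead(D) = 16x⁵ ÷ 2x³ = 8x². Subtract (8x²)·D = 16x⁵ − 72x⁴ − 56x³ + 8x². Remainder: 18x⁴ − 75x³ − 90x² − 19x − 4.
Step 5: lead(18x⁴ − 75x³ − 90x² − 19x − 4) ÷ lead(D) = 18x⁴ ÷ 2x³ = 9x. Subtract (9x)·D = 18x⁴ − 81x³ − 63x² + 9x. Remainder: 6x³ − 27x² − 28x − 4.
Step 6: lead(6x³ − 27x² − 28x − 4) ÷ lead(D) = 6x³ ÷ 2x³ = 3. Subtract (3)·D = 6x³ − 27x² − 21x + 3. Remainder: −7x − 7.

R = [-7, -7], so D(x) is not a factor of P(x). no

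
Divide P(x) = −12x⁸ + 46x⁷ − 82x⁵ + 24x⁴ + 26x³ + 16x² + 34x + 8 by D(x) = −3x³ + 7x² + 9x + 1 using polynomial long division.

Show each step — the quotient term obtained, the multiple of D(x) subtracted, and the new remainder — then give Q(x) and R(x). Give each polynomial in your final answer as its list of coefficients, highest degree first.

Q = [4, -6, -2, 6, -2, 4]; R = [4]

Step 1: lead(−12x⁸ + 46x⁷ − 82x⁵ + 24x⁴ + 26x³ + 16x² + 34x + 8) ÷ lead(D) = −12x⁸ ÷ −3x³ = 4x⁵. Subtract (4x⁵)·D = −12x⁸ + 28x⁷ + 36x⁶ + 4x⁵. Remainder: 18x⁷ − 36x⁶ − 86x⁵ + 24x⁴ + 26x³ + 16x² + 34x + 8.
Step 2: lead(18x⁷ − 36x⁶ − 86x⁵ + 24x⁴ + 26x³ + 16x² + 34x + 8) ÷ lead(D) = 18x⁷ ÷ −3x³ = −6x⁴. Subtract (−6x⁴)·D = 18x⁷ − 42x⁶ − 54x⁵ − 6x⁴. Remainder: 6x⁶ − 32x⁵ + 30x⁴ + 26x³ + 16x² + 34x + 8.
Step 3: lead(6x⁶ − 32x⁵ + 30x⁴ + 26x³ + 16x² + 34x + 8) ÷ lead(D) = 6x⁶ ÷ −3x³ = −2x³. Subtract (−2x³)·D = 6x⁶ − 14x⁵ − 18x⁴ − 2x³. Remainder: −18x⁵ + 48x⁴ + 28x³ + 16x² + 34x + 8.
Step 4: lead(−18x⁵ + 48x⁴ + 28x³ + 16x² + 34x + 8) ÷ lead(D) = −18x⁵ ÷ −3x³ = 6x². Subtract (6x²)·D = −18x⁵ + 42x⁴ + 54x³ + 6x². Remainder: 6x⁴ − 26x³ + 10x² + 34x + 8.
Step 5: lead(6x⁴ − 26x³ + 10x² + 34x + 8) ÷ lead(D) = 6x⁴ ÷ −3x³ = −2x. Subtract (−2x)·D = 6x⁴ − 14x³ − 18x² − 2x. Remainder: −12x³ + 28x² + 36x + 8.
Step 6: lead(−12x³ + 28x² + 36x + 8) ÷ lead(D) = −12x³ ÷ −3x³ = 4. Subtract (4)·D = −12x³ + 28x² + 36x + 4. Remainder: 4.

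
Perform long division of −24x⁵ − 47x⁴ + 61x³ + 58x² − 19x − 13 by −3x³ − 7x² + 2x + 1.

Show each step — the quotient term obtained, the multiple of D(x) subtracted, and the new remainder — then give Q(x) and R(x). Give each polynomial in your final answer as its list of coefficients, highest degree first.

Q = [8, -3, -8]; R = [-5]

Step 1: lead(−24x⁵ − 47x⁴ + 61x³ + 58x² − 19x − 13) ÷ lead(D) = −24x⁵ ÷ −3x³ = 8x². Subtract (8x²)·D = −24x⁵ − 56x⁴ + 16x³ + 8x². Remainder: 9x⁴ + 45x³ + 50x² − 19x − 13.
Step 2: lead(9x⁴ + 45x³ + 50x² − 19x − 13) ÷ lead(D) = 9x⁴ ÷ −3x³ = −3x. Subtract (−3x)·D = 9x⁴ + 21x³ − 6x² − 3x. Remainder: 24x³ + 56x² − 16x − 13.
Step 3: lead(24x³ + 56x² − 16x − 13) ÷ lead(D) = 24x³ ÷ −3x³ = −8. Subtract (−8)·D = 24x³ + 56x² − 16x − 8. Remainder: −5.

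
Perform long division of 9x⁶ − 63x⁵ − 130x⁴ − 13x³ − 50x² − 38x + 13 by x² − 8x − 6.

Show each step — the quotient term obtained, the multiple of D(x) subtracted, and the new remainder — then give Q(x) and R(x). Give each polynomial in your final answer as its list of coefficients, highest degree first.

Step 1: lead(9x⁶ − 63x⁵ − 130x⁴ − 13x³ − 50x² − 38x + 13) ÷ lead(D) = 9x⁶ ÷ x² = 9x⁴. Subtract (9x⁴)·D = 9x⁶ − 72x⁵ − 54x⁴. Remainder: 9x⁵ − 76x⁴ − 13x³ − 50x² − 38x + 13.
Step 2: lead(9x⁵ − 76x⁴ − 13x³ − 50x² − 38x + 13) ÷ lead(D) = 9x⁵ ÷ x² = 9x³. Subtract (9x³)·D = 9x⁵ − 72x⁴ − 54x³. Remainder: −4x⁴ + 41x³ − 50x² − 38x + 13.
Step 3: lead(−4x⁴ + 41x³ − 50x² − 38x + 13) ÷ lead(D) = −4x⁴ ÷ x² = −4x². Subtract (−4x²)·D = −4x⁴ + 32x³ + 24x². Remainder: 9x³ − 74x² − 38x + 13.
Step 4: lead(9x³ − 74x² − 38x + 13) ÷ lead(D) = 9x³ ÷ x² = 9x. Subtract (9x)·D = 9x³ − 72x² − 54x. Remainder: −2x² + 16x + 13.
Step 5: lead(−2x² + 16x + 13) ÷ lead(D) = −2x² ÷ x² = −2. Subtract (−2)·D = −2x² + 16x + 12. Remainder: 1.

Q = [9, 9, -4, 9, -2]; R = [1]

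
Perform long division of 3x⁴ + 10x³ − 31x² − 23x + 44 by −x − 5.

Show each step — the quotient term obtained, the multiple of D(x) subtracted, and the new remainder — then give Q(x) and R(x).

Step 1: lead(3x⁴ + 10x³ − 31x² − 23x + 44) ÷ lead(D) = 3x⁴ ÷ −x = −3x³. Subtract (−3x³)·D = 3x⁴ + 15x³. Remainder: −5x³ − 31x² − 23x + 44.
Step 2: lead(−5x³ − 31x² − 23x + 44) ÷ lead(D) = −5x³ ÷ −x = 5x². Subtract (5x²)·D = −5x³ − 25x². Remainder: −6x² − 23x + 44.
Step 3: lead(−6x² − 23x + 44) ÷ lead(D) = −6x² ÷ −x = 6x. Subtract (6x)·D = −6x² − 30x. Remainder: 7x + 44.
Step 4: lead(7x + 44) ÷ lead(D) = 7x ÷ −x = −7. Subtract (−7)·D = 7x + 35. Remainder: 9.

Q(x) = −3x³ + 5x² + 6x − 7; R(x) = 9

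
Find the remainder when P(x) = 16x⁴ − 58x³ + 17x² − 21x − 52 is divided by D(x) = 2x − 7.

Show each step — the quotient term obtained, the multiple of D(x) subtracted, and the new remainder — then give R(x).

Step 1: lead(16x⁴ − 58x³ + 17x² − 21x − 52) ÷ lead(D) = 16x⁴ ÷ 2x = 8x³. Subtract (8x³)·D = 16x⁴ − 56x³. Remainder: −2x³ + 17x² − 21x − 52.
Step 2: lead(−2x³ + 17x² − 21x − 52) ÷ lead(D) = −2x³ ÷ 2x = −x². Subtract (−x²)·D = −2x³ + 7x². Remainder: 10x² − 21x − 52.
Step 3: lead(10x² − 21x − 52) ÷ lead(D) = 10x² ÷ 2x = 5x. Subtract (5x)·D = 10x² − 35x. Remainder: 14x − 52.
Step 4: lead(14x − 52) ÷ lead(D) = 14x ÷ 2x = 7. Subtract (7)·D = 14x − 49. Remainder: −3.

R(x) = −3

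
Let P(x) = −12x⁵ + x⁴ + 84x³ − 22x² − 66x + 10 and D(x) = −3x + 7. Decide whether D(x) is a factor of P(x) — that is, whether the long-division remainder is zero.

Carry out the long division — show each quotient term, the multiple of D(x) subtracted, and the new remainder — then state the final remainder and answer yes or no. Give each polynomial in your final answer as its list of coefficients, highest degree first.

Step 1: lead(−12x⁵ + x⁴ + 84x³ − 22x² − 66x + 10) ÷ lead(D) = −12x⁵ ÷ −3x = 4x⁴. Subtract (4x⁴)·D = −12x⁵ + 28x⁴. Remainder: −27x⁴ + 84x³ − 22x² − 66x + 10.
Step 2: lead(−27x⁴ + 84x³ − 22x² − 66x + 10) ÷ lead(D) = −27x⁴ ÷ −3x = 9x³. Subtract (9x³)·D = −27x⁴ + 63x³. Remainder: 21x³ − 22x² − 66x + 10.
Step 3: lead(21x³ − 22x² − 66x + 10) ÷ lead(D) = 21x³ ÷ −3x = −7x². Subtract (−7x²)·D = 21x³ − 49x². Remainder: 27x² − 66x + 10.
Step 4: lead(27x² − 66x + 10) ÷ lead(D) = 27x² ÷ −3x = −9x. Subtract (−9x)·D = 27x² − 63x. Remainder: −3x + 10.
Step 5: lead(−3x + 10) ÷ lead(D) = −3x ÷ −3x = 1. Subtract (1)·D = −3x + 7. Remainder: 3.

R = [3], so D(x) is not a factor of P(x). no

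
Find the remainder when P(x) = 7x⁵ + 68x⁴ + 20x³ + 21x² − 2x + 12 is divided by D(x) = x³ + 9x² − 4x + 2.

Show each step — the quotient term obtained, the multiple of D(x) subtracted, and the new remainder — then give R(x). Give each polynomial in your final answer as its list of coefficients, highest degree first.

Step 1: lead(7x⁵ + 68x⁴ + 20x³ + 21x² − 2x + 12) ÷ lead(D) = 7x⁵ ÷ x³ = 7x². Subtract (7x²)·D = 7x⁵ + 63x⁴ − 28x³ + 14x². Remainder: 5x⁴ + 48x³ + 7x² − 2x + 12.
Step 2: lead(5x⁴ + 48x³ + 7x² − 2x + 12) ÷ lead(D) = 5x⁴ ÷ x³ = 5x. Subtract (5x)·D = 5x⁴ + 45x³ − 20x² + 10x. Remainder: 3x³ + 27x² − 12x + 12.
Step 3: lead(3x³ + 27x² − 12x + 12) ÷ lead(D) = 3x³ ÷ x³ = 3. Subtract (3)·D = 3x³ + 27x² − 12x + 6. Remainder: 6.

R = [6]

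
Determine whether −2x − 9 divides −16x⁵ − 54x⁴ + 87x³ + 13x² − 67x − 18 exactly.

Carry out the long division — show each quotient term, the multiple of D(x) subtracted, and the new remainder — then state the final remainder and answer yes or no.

Step 1: lead(−16x⁵ − 54x⁴ + 87x³ + 13x² − 67x − 18) ÷ lead(D) = −16x⁵ ÷ −2x = 8x⁴. Subtract (8x⁴)·D = −16x⁵ − 72x⁴. Remainder: 18x⁴ + 87x³ + 13x² − 67x − 18.
Step 2: lead(18x⁴ + 87x³ + 13x² − 67x − 18) ÷ lead(D) = 18x⁴ ÷ −2x = −9x³. Subtract (−9x³)·D = 18x⁴ + 81x³. Remainder: 6x³ + 13x² − 67x − 18.
Step 3: lead(6x³ + 13x² − 67x − 18) ÷ lead(D) = 6x³ ÷ −2x = −3x². Subtract (−3x²)·D = 6x³ + 27x². Remainder: −14x² − 67x − 18.
Step 4: lead(−14x² − 67x − 18) ÷ lead(D) = −14x² ÷ −2x = 7x. Subtract (7x)·D = −14x² − 63x. Remainder: −4x − 18.
Step 5: lead(−4x − 18) ÷ lead(D) = −4x ÷ −2x = 2. Subtract (2)·D = −4x − 18. Remainder: 0.

R(x) = 0, so D(x) is a factor of P(x). yes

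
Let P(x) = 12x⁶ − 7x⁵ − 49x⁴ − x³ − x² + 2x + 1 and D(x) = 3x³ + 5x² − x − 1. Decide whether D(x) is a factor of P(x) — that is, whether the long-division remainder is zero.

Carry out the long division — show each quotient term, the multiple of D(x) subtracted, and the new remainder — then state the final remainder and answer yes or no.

R(x) = −1, so D(x) is not a factor of P(x). no

Step 1: lead(12x⁶ − 7x⁵ − 49x⁴ − x³ − x² + 2x + 1) ÷ lead(D) = 12x⁶ ÷ 3x³ = 4x³. Subtract (4x³)·D = 12x⁶ + 20x⁵ − 4x⁴ − 4x³. Remainder: −27x⁵ − 45x⁴ + 3x³ − x² + 2x + 1.
Step 2: lead(−27x⁵ − 45x⁴ + 3x³ − x² + 2x + 1) ÷ lead(D) = −27x⁵ ÷ 3x³ = −9x². Subtract (−9x²)·D = −27x⁵ − 45x⁴ + 9x³ + 9x². Remainder: −6x³ − 10x² + 2x + 1.
Step 3: lead(−6x³ − 10x² + 2x + 1) ÷ lead(D) = −6x³ ÷ 3x³ = −2. Subtract (−2)·D = −6x³ − 10x² + 2x + 2. Remainder: −1.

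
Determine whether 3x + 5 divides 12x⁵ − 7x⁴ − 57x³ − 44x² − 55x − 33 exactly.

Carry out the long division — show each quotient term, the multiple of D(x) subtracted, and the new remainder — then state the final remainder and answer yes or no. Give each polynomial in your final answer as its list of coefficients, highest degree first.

R = [-8], so D(x) is not a factor of P(x). no

Step 1: lead(12x⁵ − 7x⁴ − 57x³ − 44x² − 55x − 33) ÷ lead(D) = 12x⁵ ÷ 3x = 4x⁴. Subtract (4x⁴)·D = 12x⁵ + 20x⁴. Remainder: −27x⁴ − 57x³ − 44x² − 55x − 33.
Step 2: lead(−27x⁴ − 57x³ − 44x² − 55x − 33) ÷ lead(D) = −27x⁴ ÷ 3x = −9x³. Subtract (−9x³)·D = −27x⁴ − 45x³. Remainder: −12x³ − 44x² − 55x − 33.
Step 3: lead(−12x³ − 44x² − 55x − 33) ÷ lead(D) = −12x³ ÷ 3x = −4x². Subtract (−4x²)·D = −12x³ − 20x². Remainder: −24x² − 55x − 33.
Step 4: lead(−24x² − 55x − 33) ÷ lead(D) = −24x² ÷ 3x = −8x. Subtract (−8x)·D = −24x² − 40x. Remainder: −15x − 33.
Step 5: lead(−15x − 33) ÷ lead(D) = −15x ÷ 3x = −5. Subtract (−5)·D = −15x − 25. Remainder: −8.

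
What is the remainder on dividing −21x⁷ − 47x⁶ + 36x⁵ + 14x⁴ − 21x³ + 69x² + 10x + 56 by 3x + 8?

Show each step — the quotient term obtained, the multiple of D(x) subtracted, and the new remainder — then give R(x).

Step 1: lead(−21x⁷ − 47x⁶ + 36x⁵ + 14x⁴ − 21x³ + 69x² + 10x + 56) ÷ lead(D) = −21x⁷ ÷ 3x = −7x⁶. Subtract (−7x⁶)·D = −21x⁷ − 56x⁶. Remainder: 9x⁶ + 36x⁵ + 14x⁴ − 21x³ + 69x² + 10x + 56.
Step 2: lead(9x⁶ + 36x⁵ + 14x⁴ − 21x³ + 69x² + 10x + 56) ÷ lead(D) = 9x⁶ ÷ 3x = 3x⁵. Subtract (3x⁵)·D = 9x⁶ + 24x⁵. Remainder: 12x⁵ + 14x⁴ − 21x³ + 69x² + 10x + 56.
Step 3: lead(12x⁵ + 14x⁴ − 21x³ + 69x² + 10x + 56) ÷ lead(D) = 12x⁵ ÷ 3x = 4x⁴. Subtract (4x⁴)·D = 12x⁵ + 32x⁴. Remainder: −18x⁴ − 21x³ + 69x² + 10x + 56.
Step 4: lead(−18x⁴ − 21x³ + 69x² + 10x + 56) ÷ lead(D) = −18x⁴ ÷ 3x = −6x³. Subtract (−6x³)·D = −18x⁴ − 48x³. Remainder: 27x³ + 69x² + 10x + 56.
Step 5: lead(27x³ + 69x² + 10x + 56) ÷ lead(D) = 27x³ ÷ 3x = 9x². Subtract (9x²)·D = 27x³ + 72x². Remainder: −3x² + 10x + 56.
Step 6: lead(−3x² + 10x + 56) ÷ lead(D) = −3x² ÷ 3x = −x. Subtract (−x)·D = −3x² − 8x. Remainder: 18x + 56.
Step 7: lead(18x + 56) ÷ lead(D) = 18x ÷ 3x = 6. Subtract (6)·D = 18x + 48. Remainder: 8.

R(x) = 8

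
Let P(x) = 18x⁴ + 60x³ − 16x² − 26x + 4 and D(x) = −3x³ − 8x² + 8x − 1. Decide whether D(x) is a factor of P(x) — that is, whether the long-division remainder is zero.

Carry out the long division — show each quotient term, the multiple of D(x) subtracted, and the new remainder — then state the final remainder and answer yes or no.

R(x) = 0, so D(x) is a factor of P(x). yes

Step 1: lead(18x⁴ + 60x³ − 16x² − 26x + 4) ÷ lead(D) = 18x⁴ ÷ −3x³ = −6x. Subtract (−6x)·D = 18x⁴ + 48x³ − 48x² + 6x. Remainder: 12x³ + 32x² − 32x + 4.
Step 2: lead(12x³ + 32x² − 32x + 4) ÷ lead(D) = 12x³ ÷ −3x³ = −4. Subtract (−4)·D = 12x³ + 32x² − 32x + 4. Remainder: 0.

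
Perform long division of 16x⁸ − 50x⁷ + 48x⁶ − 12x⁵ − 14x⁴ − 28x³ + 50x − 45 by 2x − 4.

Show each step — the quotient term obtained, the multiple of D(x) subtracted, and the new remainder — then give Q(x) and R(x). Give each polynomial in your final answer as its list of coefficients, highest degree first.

Q = [8, -9, 6, 6, 5, -4, -8, 9]; R = [-9]

Step 1: lead(16x⁸ − 50x⁷ + 48x⁶ − 12x⁵ − 14x⁴ − 28x³ + 50x − 45) ÷ lead(D) = 16x⁸ ÷ 2x = 8x⁷. Subtract (8x⁷)·D = 16x⁸ − 32x⁷. Remainder: −18x⁷ + 48x⁶ − 12x⁵ − 14x⁴ − 28x³ + 50x − 45.
Step 2: lead(−18x⁷ + 48x⁶ − 12x⁵ − 14x⁴ − 28x³ + 50x − 45) ÷ lead(D) = −18x⁷ ÷ 2x = −9x⁶. Subtract (−9x⁶)·D = −18x⁷ + 36x⁶. Remainder: 12x⁶ − 12x⁵ − 14x⁴ − 28x³ + 50x − 45.
Step 3: lead(12x⁶ − 12x⁵ − 14x⁴ − 28x³ + 50x − 45) ÷ lead(D) = 12x⁶ ÷ 2x = 6x⁵. Subtract (6x⁵)·D = 12x⁶ − 24x⁵. Remainder: 12x⁵ − 14x⁴ − 28x³ + 50x − 45.
Step 4: lead(12x⁵ − 14x⁴ − 28x³ + 50x − 45) ÷ lead(D) = 12x⁵ ÷ 2x = 6x⁴. Subtract (6x⁴)·D = 12x⁵ − 24x⁴. Remainder: 10x⁴ − 28x³ + 50x − 45.
Step 5: lead(10x⁴ − 28x³ + 50x − 45) ÷ lead(D) = 10x⁴ ÷ 2x = 5x³. Subtract (5x³)·D = 10x⁴ − 20x³. Remainder: −8x³ + 50x − 45.
Step 6: lead(−8x³ + 50x − 45) ÷ lead(D) = −8x³ ÷ 2x = −4x². Subtract (−4x²)·D = −8x³ + 16x². Remainder: −16x² + 50x − 45.
Step 7: lead(−16x² + 50x − 45) ÷ lead(D) = −16x² ÷ 2x = −8x. Subtract (−8x)·D = −16x² + 32x. Remainder: 18x − 45.
Step 8: lead(18x − 45) ÷ lead(D) = 18x ÷ 2x = 9. Subtract (9)·D = 18x − 36. Remainder: −9.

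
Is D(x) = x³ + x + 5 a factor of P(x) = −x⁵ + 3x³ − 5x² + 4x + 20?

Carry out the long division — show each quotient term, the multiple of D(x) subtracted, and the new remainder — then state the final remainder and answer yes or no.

R(x) = 0, so D(x) is a factor of P(x). yes

Step 1: lead(−x⁵ + 3x³ − 5x² + 4x + 20) ÷ lead(D) = −x⁵ ÷ x³ = −x². Subtract (−x²)·D = −x⁵ − x³ − 5x². Remainder: 4x³ + 4x + 20.
Step 2: lead(4x³ + 4x + 20) ÷ lead(D) = 4x³ ÷ x³ = 4. Subtract (4)·D = 4x³ + 4x + 20. Remainder: 0.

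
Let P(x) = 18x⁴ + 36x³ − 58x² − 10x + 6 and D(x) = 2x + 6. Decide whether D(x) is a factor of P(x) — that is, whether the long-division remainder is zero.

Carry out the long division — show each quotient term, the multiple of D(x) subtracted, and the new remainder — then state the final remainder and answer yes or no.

Step 1: lead(18x⁴ + 36x³ − 58x² − 10x + 6) ÷ lead(D) = 18x⁴ ÷ 2x = 9x³. Subtract (9x³)·D = 18x⁴ + 54x³. Remainder: −18x³ − 58x² − 10x + 6.
Step 2: lead(−18x³ − 58x² − 10x + 6) ÷ lead(D) = −18x³ ÷ 2x = −9x². Subtract (−9x²)·D = −18x³ − 54x². Remainder: −4x² − 10x + 6.
Step 3: lead(−4x² − 10x + 6) ÷ lead(D) = −4x² ÷ 2x = −2x. Subtract (−2x)·D = −4x² − 12x. Remainder: 2x + 6.
Step 4: lead(2x + 6) ÷ lead(D) = 2x ÷ 2x = 1. Subtract (1)·D = 2x + 6. Remainder: 0.

R(x) = 0, so D(x) is a factor of P(x). yes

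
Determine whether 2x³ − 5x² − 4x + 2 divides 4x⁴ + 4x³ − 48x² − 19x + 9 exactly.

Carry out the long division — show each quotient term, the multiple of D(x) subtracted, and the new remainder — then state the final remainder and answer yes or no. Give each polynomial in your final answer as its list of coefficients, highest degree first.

R = [-5, 5, -5], so D(x) is not a factor of P(x). no

Step 1: lead(4x⁴ + 4x³ − 48x² − 19x + 9) ÷ lead(D) = 4x⁴ ÷ 2x³ = 2x. Subtract (2x)·D = 4x⁴ − 10x³ − 8x² + 4x. Remainder: 14x³ − 40x² − 23x + 9.
Step 2: lead(14x³ − 40x² − 23x + 9) ÷ lead(D) = 14x³ ÷ 2x³ = 7. Subtract (7)·D = 14x³ − 35x² − 28x + 14. Remainder: −5x² + 5x − 5.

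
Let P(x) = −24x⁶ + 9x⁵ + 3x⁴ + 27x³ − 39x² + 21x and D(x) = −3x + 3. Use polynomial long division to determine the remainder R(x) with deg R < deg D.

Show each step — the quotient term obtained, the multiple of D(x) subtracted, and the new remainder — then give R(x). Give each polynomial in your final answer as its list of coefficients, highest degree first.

R = [-3]

Step 1: lead(−24x⁶ + 9x⁵ + 3x⁴ + 27x³ − 39x² + 21x) ÷ lead(D) = −24x⁶ ÷ −3x = 8x⁵. Subtract (8x⁵)·D = −24x⁶ + 24x⁵. Remainder: −15x⁵ + 3x⁴ + 27x³ − 39x² + 21x.
Step 2: lead(−15x⁵ + 3x⁴ + 27x³ − 39x² + 21x) ÷ lead(D) = −15x⁵ ÷ −3x = 5x⁴. Subtract (5x⁴)·D = −15x⁵ + 15x⁴. Remainder: −12x⁴ + 27x³ − 39x² + 21x.
Step 3: lead(−12x⁴ + 27x³ − 39x² + 21x) ÷ lead(D) = −12x⁴ ÷ −3x = 4x³. Subtract (4x³)·D = −12x⁴ + 12x³. Remainder: 15x³ − 39x² + 21x.
Step 4: lead(15x³ − 39x² + 21x) ÷ lead(D) = 15x³ ÷ −3x = −5x². Subtract (−5x²)·D = 15x³ − 15x². Remainder: −24x² + 21x.
Step 5: lead(−24x² + 21x) ÷ lead(D) = −24x² ÷ −3x = 8x. Subtract (8x)·D = −24x² + 24x. Remainder: −3x.
Step 6: lead(−3x) ÷ lead(D) = −3x ÷ −3x = 1. Subtract (1)·D = −3x + 3. Remainder: −3.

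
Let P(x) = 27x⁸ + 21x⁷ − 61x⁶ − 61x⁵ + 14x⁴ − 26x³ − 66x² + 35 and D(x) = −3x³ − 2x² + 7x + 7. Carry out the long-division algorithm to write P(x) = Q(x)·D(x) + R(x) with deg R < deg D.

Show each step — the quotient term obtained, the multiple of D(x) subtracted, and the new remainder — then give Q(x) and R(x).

Q(x) = −9x⁵ − x⁴ − 3x² − 5x + 5; R(x) = 0

Step 1: lead(27x⁸ + 21x⁷ − 61x⁶ − 61x⁵ + 14x⁴ − 26x³ − 66x² + 35) ÷ lead(D) = 27x⁸ ÷ −3x³ = −9x⁵. Subtract (−9x⁵)·D = 27x⁸ + 18x⁷ − 63x⁶ − 63x⁵. Remainder: 3x⁷ + 2x⁶ + 2x⁵ + 14x⁴ − 26x³ − 66x² + 35.
Step 2: lead(3x⁷ + 2x⁶ + 2x⁵ + 14x⁴ − 26x³ − 66x² + 35) ÷ lead(D) = 3x⁷ ÷ −3x³ = −x⁴. Subtract (−x⁴)·D = 3x⁷ + 2x⁶ − 7x⁵ − 7x⁴. Remainder: 9x⁵ + 21x⁴ − 26x³ − 66x² + 35.
Step 3: lead(9x⁵ + 21x⁴ − 26x³ − 66x² + 35) ÷ lead(D) = 9x⁵ ÷ −3x³ = −3x². Subtract (−3x²)·D = 9x⁵ + 6x⁴ − 21x³ − 21x². Remainder: 15x⁴ − 5x³ − 45x² + 35.
Step 4: lead(15x⁴ − 5x³ − 45x² + 35) ÷ lead(D) = 15x⁴ ÷ −3x³ = −5x. Subtract (−5x)·D = 15x⁴ + 10x³ − 35x² − 35x. Remainder: −15x³ − 10x² + 35x + 35.
Step 5: lead(−15x³ − 10x² + 35x + 35) ÷ lead(D) = −15x³ ÷ −3x³ = 5. Subtract (5)·D = −15x³ − 10x² + 35x + 35. Remainder: 0.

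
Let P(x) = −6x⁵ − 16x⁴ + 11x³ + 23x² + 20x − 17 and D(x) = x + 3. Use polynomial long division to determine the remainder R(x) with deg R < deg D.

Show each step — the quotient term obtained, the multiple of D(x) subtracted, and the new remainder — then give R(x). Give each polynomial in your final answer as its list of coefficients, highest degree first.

R = [-5]

Step 1: lead(−6x⁵ − 16x⁴ + 11x³ + 23x² + 20x − 17) ÷ lead(D) = −6x⁵ ÷ x = −6x⁴. Subtract (−6x⁴)·D = −6x⁵ − 18x⁴. Remainder: 2x⁴ + 11x³ + 23x² + 20x − 17.
Step 2: lead(2x⁴ + 11x³ + 23x² + 20x − 17) ÷ lead(D) = 2x⁴ ÷ x = 2x³. Subtract (2x³)·D = 2x⁴ + 6x³. Remainder: 5x³ + 23x² + 20x − 17.
Step 3: lead(5x³ + 23x² + 20x − 17) ÷ lead(D) = 5x³ ÷ x = 5x². Subtract (5x²)·D = 5x³ + 15x². Remainder: 8x² + 20x − 17.
Step 4: lead(8x² + 20x − 17) ÷ lead(D) = 8x² ÷ x = 8x. Subtract (8x)·D = 8x² + 24x. Remainder: −4x − 17.
Step 5: lead(−4x − 17) ÷ lead(D) = −4x ÷ x = −4. Subtract (−4)·D = −4x − 12. Remainder: −5.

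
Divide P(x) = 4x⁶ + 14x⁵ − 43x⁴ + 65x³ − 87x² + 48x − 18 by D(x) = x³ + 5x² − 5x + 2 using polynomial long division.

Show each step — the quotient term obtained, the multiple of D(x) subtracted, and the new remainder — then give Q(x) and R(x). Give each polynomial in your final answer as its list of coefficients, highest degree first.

Step 1: lead(4x⁶ + 14x⁵ − 43x⁴ + 65x³ − 87x² + 48x − 18) ÷ lead(D) = 4x⁶ ÷ x³ = 4x³. Subtract (4x³)·D = 4x⁶ + 20x⁵ − 20x⁴ + 8x³. Remainder: −6x⁵ − 23x⁴ + 57x³ − 87x² + 48x − 18.
Step 2: lead(−6x⁵ − 23x⁴ + 57x³ − 87x² + 48x − 18) ÷ lead(D) = −6x⁵ ÷ x³ = −6x². Subtract (−6x²)·D = −6x⁵ − 30x⁴ + 30x³ − 12x². Remainder: 7x⁴ + 27x³ − 75x² + 48x − 18.
Step 3: lead(7x⁴ + 27x³ − 75x² + 48x − 18) ÷ lead(D) = 7x⁴ ÷ x³ = 7x. Subtract (7x)·D = 7x⁴ + 35x³ − 35x² + 14x. Remainder: −8x³ − 40x² + 34x − 18.
Step 4: lead(−8x³ − 40x² + 34x − 18) ÷ lead(D) = −8x³ ÷ x³ = −8. Subtract (−8)·D = −8x³ − 40x² + 40x − 16. Remainder: −6x − 2.

Q = [4, -6, 7, -8]; R = [-6, -2]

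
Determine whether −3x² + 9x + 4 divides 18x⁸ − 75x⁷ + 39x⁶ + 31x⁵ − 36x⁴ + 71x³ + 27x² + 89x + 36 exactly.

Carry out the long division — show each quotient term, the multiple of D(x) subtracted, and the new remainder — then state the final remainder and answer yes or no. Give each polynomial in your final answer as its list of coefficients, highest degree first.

Step 1: lead(18x⁸ − 75x⁷ + 39x⁶ + 31x⁵ − 36x⁴ + 71x³ + 27x² + 89x + 36) ÷ lead(D) = 18x⁸ ÷ −3x² = −6x⁶. Subtract (−6x⁶)·D = 18x⁸ − 54x⁷ − 24x⁶. Remainder: −21x⁷ + 63x⁶ + 31x⁵ − 36x⁴ + 71x³ + 27x² + 89x + 36.
Step 2: lead(−21x⁷ + 63x⁶ + 31x⁵ − 36x⁴ + 71x³ + 27x² + 89x + 36) ÷ lead(D) = −21x⁷ ÷ −3x² = 7x⁵. Subtract (7x⁵)·D = −21x⁷ + 63x⁶ + 28x⁵. Remainder: 3x⁵ − 36x⁴ + 71x³ + 27x² + 89x + 36.
Step 3: lead(3x⁵ − 36x⁴ + 71x³ + 27x² + 89x + 36) ÷ lead(D) = 3x⁵ ÷ −3x² = −x³. Subtract (−x³)·D = 3x⁵ − 9x⁴ − 4x³. Remainder: −27x⁴ + 75x³ + 27x² + 89x + 36.
Step 4: lead(−27x⁴ + 75x³ + 27x² + 89x + 36) ÷ lead(D) = −27x⁴ ÷ −3x² = 9x². Subtract (9x²)·D = −27x⁴ + 81x³ + 36x². Remainder: −6x³ − 9x² + 89x + 36.
Step 5: lead(−6x³ − 9x² + 89x + 36) ÷ lead(D) = −6x³ ÷ −3x² = 2x. Subtract (2x)·D = −6x³ + 18x² + 8x. Remainder: −27x² + 81x + 36.
Step 6: lead(−27x² + 81x + 36) ÷ lead(D) = −27x² ÷ −3x² = 9. Subtract (9)·D = −27x² + 81x + 36. Remainder: 0.

R = [0], so D(x) is a factor of P(x). yes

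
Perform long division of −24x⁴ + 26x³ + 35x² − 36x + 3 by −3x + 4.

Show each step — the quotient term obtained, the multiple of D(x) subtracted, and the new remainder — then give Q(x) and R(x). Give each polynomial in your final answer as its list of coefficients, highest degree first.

Q = [8, 2, -9, 0]; R = [3]

Step 1: lead(−24x⁴ + 26x³ + 35x² − 36x + 3) ÷ lead(D) = −24x⁴ ÷ −3x = 8x³. Subtract (8x³)·D = −24x⁴ + 32x³. Remainder: −6x³ + 35x² − 36x + 3.
Step 2: lead(−6x³ + 35x² − 36x + 3) ÷ lead(D) = −6x³ ÷ −3x = 2x². Subtract (2x²)·D = −6x³ + 8x². Remainder: 27x² − 36x + 3.
Step 3: lead(27x² − 36x + 3) ÷ lead(D) = 27x² ÷ −3x = −9x. Subtract (−9x)·D = 27x² − 36x. Remainder: 3.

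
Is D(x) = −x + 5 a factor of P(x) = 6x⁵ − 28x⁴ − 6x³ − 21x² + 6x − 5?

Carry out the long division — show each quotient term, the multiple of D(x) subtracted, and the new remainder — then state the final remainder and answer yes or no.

Step 1: lead(6x⁵ − 28x⁴ − 6x³ − 21x² + 6x − 5) ÷ lead(D) = 6x⁵ ÷ −x = −6x⁴. Subtract (−6x⁴)·D = 6x⁵ − 30x⁴. Remainder: 2x⁴ − 6x³ − 21x² + 6x − 5.
Step 2: lead(2x⁴ − 6x³ − 21x² + 6x − 5) ÷ lead(D) = 2x⁴ ÷ −x = −2x³. Subtract (−2x³)·D = 2x⁴ − 10x³. Remainder: 4x³ − 21x² + 6x − 5.
Step 3: lead(4x³ − 21x² + 6x − 5) ÷ lead(D) = 4x³ ÷ −x = −4x². Subtract (−4x²)·D = 4x³ − 20x². Remainder: −x² + 6x − 5.
Step 4: lead(−x² + 6x − 5) ÷ lead(D) = −x² ÷ −x = x. Subtract (x)·D = −x² + 5x. Remainder: x − 5.
Step 5: lead(x − 5) ÷ lead(D) = x ÷ −x = −1. Subtract (−1)·D = x − 5. Remainder: 0.

R(x) = 0, so D(x) is a factor of P(x). yes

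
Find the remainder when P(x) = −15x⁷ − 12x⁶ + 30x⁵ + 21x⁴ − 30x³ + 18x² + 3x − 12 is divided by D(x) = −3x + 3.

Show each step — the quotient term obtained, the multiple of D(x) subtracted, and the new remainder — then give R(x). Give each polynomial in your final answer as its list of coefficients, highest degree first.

Step 1: lead(−15x⁷ − 12x⁶ + 30x⁵ + 21x⁴ − 30x³ + 18x² + 3x − 12) ÷ lead(D) = −15x⁷ ÷ −3x = 5x⁶. Subtract (5x⁶)·D = −15x⁷ + 15x⁶. Remainder: −27x⁶ + 30x⁵ + 21x⁴ − 30x³ + 18x² + 3x − 12.
Step 2: lead(−27x⁶ + 30x⁵ + 21x⁴ − 30x³ + 18x² + 3x − 12) ÷ lead(D) = −27x⁶ ÷ −3x = 9x⁵. Subtract (9x⁵)·D = −27x⁶ + 27x⁵. Remainder: 3x⁵ + 21x⁴ − 30x³ + 18x² + 3x − 12.
Step 3: lead(3x⁵ + 21x⁴ − 30x³ + 18x² + 3x − 12) ÷ lead(D) = 3x⁵ ÷ −3x = −x⁴. Subtract (−x⁴)·D = 3x⁵ − 3x⁴. Remainder: 24x⁴ − 30x³ + 18x² + 3x − 12.
Step 4: lead(24x⁴ − 30x³ + 18x² + 3x − 12) ÷ lead(D) = 24x⁴ ÷ −3x = −8x³. Subtract (−8x³)·D = 24x⁴ − 24x³. Remainder: −6x³ + 18x² + 3x − 12.
Step 5: lead(−6x³ + 18x² + 3x − 12) ÷ lead(D) = −6x³ ÷ −3x = 2x². Subtract (2x²)·D = −6x³ + 6x². Remainder: 12x² + 3x − 12.
Step 6: lead(12x² + 3x − 12) ÷ lead(D) = 12x² ÷ −3x = −4x. Subtract (−4x)·D = 12x² − 12x. Remainder: 15x − 12.
Step 7: lead(15x − 12) ÷ lead(D) = 15x ÷ −3x = −5. Subtract (−5)·D = 15x − 15. Remainder: 3.

R = [3]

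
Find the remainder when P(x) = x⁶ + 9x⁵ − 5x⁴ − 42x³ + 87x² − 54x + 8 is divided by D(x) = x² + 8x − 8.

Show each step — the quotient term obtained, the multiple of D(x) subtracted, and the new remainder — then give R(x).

Step 1: lead(x⁶ + 9x⁵ − 5x⁴ − 42x³ + 87x² − 54x + 8) ÷ lead(D) = x⁶ ÷ x² = x⁴. Subtract (x⁴)·D = x⁶ + 8x⁵ − 8x⁴. Remainder: x⁵ + 3x⁴ − 42x³ + 87x² − 54x + 8.
Step 2: lead(x⁵ + 3x⁴ − 42x³ + 87x² − 54x + 8) ÷ lead(D) = x⁵ ÷ x² = x³. Subtract (x³)·D = x⁵ + 8x⁴ − 8x³. Remainder: −5x⁴ − 34x³ + 87x² − 54x + 8.
Step 3: lead(−5x⁴ − 34x³ + 87x² − 54x + 8) ÷ lead(D) = −5x⁴ ÷ x² = −5x². Subtract (−5x²)·D = −5x⁴ − 40x³ + 40x². Remainder: 6x³ + 47x² − 54x + 8.
Step 4: lead(6x³ + 47x² − 54x + 8) ÷ lead(D) = 6x³ ÷ x² = 6x. Subtract (6x)·D = 6x³ + 48x² − 48x. Remainder: −x² − 6x + 8.
Step 5: lead(−x² − 6x + 8) ÷ lead(D) = −x² ÷ x² = −1. Subtract (−1)·D = −x² − 8x + 8. Remainder: 2x.

R(x) = 2x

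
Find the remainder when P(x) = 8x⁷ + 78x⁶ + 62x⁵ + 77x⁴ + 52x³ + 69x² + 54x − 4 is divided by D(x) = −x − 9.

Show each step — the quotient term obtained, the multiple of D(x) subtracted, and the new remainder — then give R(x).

R(x) = −4

Step 1: lead(8x⁷ + 78x⁶ + 62x⁵ + 77x⁴ + 52x³ + 69x² + 54x − 4) ÷ lead(D) = 8x⁷ ÷ −x = −8x⁶. Subtract (−8x⁶)·D = 8x⁷ + 72x⁶. Remainder: 6x⁶ + 62x⁵ + 77x⁴ + 52x³ + 69x² + 54x − 4.
Step 2: lead(6x⁶ + 62x⁵ + 77x⁴ + 52x³ + 69x² + 54x − 4) ÷ lead(D) = 6x⁶ ÷ −x = −6x⁵. Subtract (−6x⁵)·D = 6x⁶ + 54x⁵. Remainder: 8x⁵ + 77x⁴ + 52x³ + 69x² + 54x − 4.
Step 3: lead(8x⁵ + 77x⁴ + 52x³ + 69x² + 54x − 4) ÷ lead(D) = 8x⁵ ÷ −x = −8x⁴. Subtract (−8x⁴)·D = 8x⁵ + 72x⁴. Remainder: 5x⁴ + 52x³ + 69x² + 54x − 4.
Step 4: lead(5x⁴ + 52x³ + 69x² + 54x − 4) ÷ lead(D) = 5x⁴ ÷ −x = −5x³. Subtract (−5x³)·D = 5x⁴ + 45x³. Remainder: 7x³ + 69x² + 54x − 4.
Step 5: lead(7x³ + 69x² + 54x − 4) ÷ lead(D) = 7x³ ÷ −x = −7x². Subtract (−7x²)·D = 7x³ + 63x². Remainder: 6x² + 54x − 4.
Step 6: lead(6x² + 54x − 4) ÷ lead(D) = 6x² ÷ −x = −6x. Subtract (−6x)·D = 6x² + 54x. Remainder: −4.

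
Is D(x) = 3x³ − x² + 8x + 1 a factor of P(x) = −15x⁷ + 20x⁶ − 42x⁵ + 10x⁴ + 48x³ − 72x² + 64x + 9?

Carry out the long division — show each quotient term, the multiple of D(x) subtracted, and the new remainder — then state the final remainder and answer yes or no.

Step 1: lead(−15x⁷ + 20x⁶ − 42x⁵ + 10x⁴ + 48x³ − 72x² + 64x + 9) ÷ lead(D) = −15x⁷ ÷ 3x³ = −5x⁴. Subtract (−5x⁴)·D = −15x⁷ + 5x⁶ − 40x⁵ − 5x⁴. Remainder: 15x⁶ − 2x⁵ + 15x⁴ + 48x³ − 72x² + 64x + 9.
Step 2: lead(15x⁶ − 2x⁵ + 15x⁴ + 48x³ − 72x² + 64x + 9) ÷ lead(D) = 15x⁶ ÷ 3x³ = 5x³. Subtract (5x³)·D = 15x⁶ − 5x⁵ + 40x⁴ + 5x³. Remainder: 3x⁵ − 25x⁴ + 43x³ − 72x² + 64x + 9.
Step 3: lead(3x⁵ − 25x⁴ + 43x³ − 72x² + 64x + 9) ÷ lead(D) = 3x⁵ ÷ 3x³ = x². Subtract (x²)·D = 3x⁵ − x⁴ + 8x³ + x². Remainder: −24x⁴ + 35x³ − 73x² + 64x + 9.
Step 4: lead(−24x⁴ + 35x³ − 73x² + 64x + 9) ÷ lead(D) = −24x⁴ ÷ 3x³ = −8x. Subtract (−8x)·D = −24x⁴ + 8x³ − 64x² − 8x. Remainder: 27x³ − 9x² + 72x + 9.
Step 5: lead(27x³ − 9x² + 72x + 9) ÷ lead(D) = 27x³ ÷ 3x³ = 9. Subtract (9)·D = 27x³ − 9x² + 72x + 9. Remainder: 0.

R(x) = 0, so D(x) is a factor of P(x). yes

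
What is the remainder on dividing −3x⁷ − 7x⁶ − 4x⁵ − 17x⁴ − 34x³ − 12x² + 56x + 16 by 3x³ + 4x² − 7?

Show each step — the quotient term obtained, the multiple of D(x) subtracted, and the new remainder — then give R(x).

R(x) = −5

Step 1: lead(−3x⁷ − 7x⁶ − 4x⁵ − 17x⁴ − 34x³ − 12x² + 56x + 16) ÷ lead(D) = −3x⁷ ÷ 3x³ = −x⁴. Subtract (−x⁴)·D = −3x⁷ − 4x⁶ + 7x⁴. Remainder: −3x⁶ − 4x⁵ − 24x⁴ − 34x³ − 12x² + 56x + 16.
Step 2: lead(−3x⁶ − 4x⁵ − 24x⁴ − 34x³ − 12x² + 56x + 16) ÷ lead(D) = −3x⁶ ÷ 3x³ = −x³. Subtract (−x³)·D = −3x⁶ − 4x⁵ + 7x³. Remainder: −24x⁴ − 41x³ − 12x² + 56x + 16.
Step 3: lead(−24x⁴ − 41x³ − 12x² + 56x + 16) ÷ lead(D) = −24x⁴ ÷ 3x³ = −8x. Subtract (−8x)·D = −24x⁴ − 32x³ + 56x. Remainder: −9x³ − 12x² + 16.
Step 4: lead(−9x³ − 12x² + 16) ÷ lead(D) = −9x³ ÷ 3x³ = −3. Subtract (−3)·D = −9x³ − 12x² + 21. Remainder: −5.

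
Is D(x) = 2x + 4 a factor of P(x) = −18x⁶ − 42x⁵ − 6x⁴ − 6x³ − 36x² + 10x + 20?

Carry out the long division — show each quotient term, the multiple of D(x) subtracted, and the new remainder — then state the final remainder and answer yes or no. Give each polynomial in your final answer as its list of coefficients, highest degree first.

R = [0], so D(x) is a factor of P(x). yes

Step 1: lead(−18x⁶ − 42x⁵ − 6x⁴ − 6x³ − 36x² + 10x + 20) ÷ lead(D) = −18x⁶ ÷ 2x = −9x⁵. Subtract (−9x⁵)·D = −18x⁶ − 36x⁵. Remainder: −6x⁵ − 6x⁴ − 6x³ − 36x² + 10x + 20.
Step 2: lead(−6x⁵ − 6x⁴ − 6x³ − 36x² + 10x + 20) ÷ lead(D) = −6x⁵ ÷ 2x = −3x⁴. Subtract (−3x⁴)·D = −6x⁵ − 12x⁴. Remainder: 6x⁴ − 6x³ − 36x² + 10x + 20.
Step 3: lead(6x⁴ − 6x³ − 36x² + 10x + 20) ÷ lead(D) = 6x⁴ ÷ 2x = 3x³. Subtract (3x³)·D = 6x⁴ + 12x³. Remainder: −18x³ − 36x² + 10x + 20.
Step 4: lead(−18x³ − 36x² + 10x + 20) ÷ lead(D) = −18x³ ÷ 2x = −9x². Subtract (−9x²)·D = −18x³ − 36x². Remainder: 10x + 20.
Step 5: lead(10x + 20) ÷ lead(D) = 10x ÷ 2x = 5. Subtract (5)·D = 10x + 20. Remainder: 0.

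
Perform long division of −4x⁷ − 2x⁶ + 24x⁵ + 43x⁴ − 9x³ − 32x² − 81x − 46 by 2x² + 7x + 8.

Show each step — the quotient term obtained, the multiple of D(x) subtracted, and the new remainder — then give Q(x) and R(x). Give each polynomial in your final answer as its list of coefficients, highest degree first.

Step 1: lead(−4x⁷ − 2x⁶ + 24x⁵ + 43x⁴ − 9x³ − 32x² − 81x − 46) ÷ lead(D) = −4x⁷ ÷ 2x² = −2x⁵. Subtract (−2x⁵)·D = −4x⁷ − 14x⁶ − 16x⁵. Remainder: 12x⁶ + 40x⁵ + 43x⁴ − 9x³ − 32x² − 81x − 46.
Step 2: lead(12x⁶ + 40x⁵ + 43x⁴ − 9x³ − 32x² − 81x − 46) ÷ lead(D) = 12x⁶ ÷ 2x² = 6x⁴. Subtract (6x⁴)·D = 12x⁶ + 42x⁵ + 48x⁴. Remainder: −2x⁵ − 5x⁴ − 9x³ − 32x² − 81x − 46.
Step 3: lead(−2x⁵ − 5x⁴ − 9x³ − 32x² − 81x − 46) ÷ lead(D) = −2x⁵ ÷ 2x² = −x³. Subtract (−x³)·D = −2x⁵ − 7x⁴ − 8x³. Remainder: 2x⁴ − x³ − 32x² − 81x − 46.
Step 4: lead(2x⁴ − x³ − 32x² − 81x − 46) ÷ lead(D) = 2x⁴ ÷ 2x² = x². Subtract (x²)·D = 2x⁴ + 7x³ + 8x². Remainder: −8x³ − 40x² − 81x − 46.
Step 5: lead(−8x³ − 40x² − 81x − 46) ÷ lead(D) = −8x³ ÷ 2x² = −4x. Subtract (−4x)·D = −8x³ − 28x² − 32x. Remainder: −12x² − 49x − 46.
Step 6: lead(−12x² − 49x − 46) ÷ lead(D) = −12x² ÷ 2x² = −6. Subtract (−6)·D = −12x² − 42x − 48. Remainder: −7x + 2.

Q = [-2, 6, -1, 1, -4, -6]; R = [-7, 2]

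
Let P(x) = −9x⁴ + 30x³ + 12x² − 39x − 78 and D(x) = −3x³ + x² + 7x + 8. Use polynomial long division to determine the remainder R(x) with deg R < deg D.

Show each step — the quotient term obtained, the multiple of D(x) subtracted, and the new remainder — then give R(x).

Step 1: lead(−9x⁴ + 30x³ + 12x² − 39x − 78) ÷ lead(D) = −9x⁴ ÷ −3x³ = 3x. Subtract (3x)·D = −9x⁴ + 3x³ + 21x² + 24x. Remainder: 27x³ − 9x² − 63x − 78.
Step 2: lead(27x³ − 9x² − 63x − 78) ÷ lead(D) = 27x³ ÷ −3x³ = −9. Subtract (−9)·D = 27x³ − 9x² − 63x − 72. Remainder: −6.

R(x) = −6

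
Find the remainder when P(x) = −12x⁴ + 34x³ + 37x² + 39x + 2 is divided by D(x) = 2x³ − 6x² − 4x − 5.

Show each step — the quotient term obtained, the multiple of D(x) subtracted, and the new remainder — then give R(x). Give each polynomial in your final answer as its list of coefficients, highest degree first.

Step 1: lead(−12x⁴ + 34x³ + 37x² + 39x + 2) ÷ lead(D) = −12x⁴ ÷ 2x³ = −6x. Subtract (−6x)·D = −12x⁴ + 36x³ + 24x² + 30x. Remainder: −2x³ + 13x² + 9x + 2.
Step 2: lead(−2x³ + 13x² + 9x + 2) ÷ lead(D) = −2x³ ÷ 2x³ = −1. Subtract (−1)·D = −2x³ + 6x² + 4x + 5. Remainder: 7x² + 5x − 3.

R = [7, 5, -3]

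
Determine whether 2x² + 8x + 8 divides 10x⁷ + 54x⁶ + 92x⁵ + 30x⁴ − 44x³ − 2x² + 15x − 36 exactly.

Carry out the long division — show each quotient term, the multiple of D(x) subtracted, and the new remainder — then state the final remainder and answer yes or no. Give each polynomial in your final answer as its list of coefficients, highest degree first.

Step 1: lead(10x⁷ + 54x⁶ + 92x⁵ + 30x⁴ − 44x³ − 2x² + 15x − 36) ÷ lead(D) = 10x⁷ ÷ 2x² = 5x⁵. Subtract (5x⁵)·D = 10x⁷ + 40x⁶ + 40x⁵. Remainder: 14x⁶ + 52x⁵ + 30x⁴ − 44x³ − 2x² + 15x − 36.
Step 2: lead(14x⁶ + 52x⁵ + 30x⁴ − 44x³ − 2x² + 15x − 36) ÷ lead(D) = 14x⁶ ÷ 2x² = 7x⁴. Subtract (7x⁴)·D = 14x⁶ + 56x⁵ + 56x⁴. Remainder: −4x⁵ − 26x⁴ − 44x³ − 2x² + 15x − 36.
Step 3: lead(−4x⁵ − 26x⁴ − 44x³ − 2x² + 15x − 36) ÷ lead(D) = −4x⁵ ÷ 2x² = −2x³. Subtract (−2x³)·D = −4x⁵ − 16x⁴ − 16x³. Remainder: −10x⁴ − 28x³ − 2x² + 15x − 36.
Step 4: lead(−10x⁴ − 28x³ − 2x² + 15x − 36) ÷ lead(D) = −10x⁴ ÷ 2x² = −5x². Subtract (−5x²)·D = −10x⁴ − 40x³ − 40x². Remainder: 12x³ + 38x² + 15x − 36.
Step 5: lead(12x³ + 38x² + 15x − 36) ÷ lead(D) = 12x³ ÷ 2x² = 6x. Subtract (6x)·D = 12x³ + 48x² + 48x. Remainder: −10x² − 33x − 36.
Step 6: lead(−10x² − 33x − 36) ÷ lead(D) = −10x² ÷ 2x² = −5. Subtract (−5)·D = −10x² − 40x − 40. Remainder: 7x + 4.

R = [7, 4], so D(x) is not a factor of P(x). no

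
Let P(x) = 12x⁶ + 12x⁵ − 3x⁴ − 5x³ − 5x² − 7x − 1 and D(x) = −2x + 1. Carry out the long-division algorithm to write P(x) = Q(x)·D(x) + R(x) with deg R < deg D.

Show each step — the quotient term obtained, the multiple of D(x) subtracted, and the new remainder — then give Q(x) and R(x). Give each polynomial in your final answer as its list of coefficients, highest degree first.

Step 1: lead(12x⁶ + 12x⁵ − 3x⁴ − 5x³ − 5x² − 7x − 1) ÷ lead(D) = 12x⁶ ÷ −2x = −6x⁵. Subtract (−6x⁵)·D = 12x⁶ − 6x⁵. Remainder: 18x⁵ − 3x⁴ − 5x³ − 5x² − 7x − 1.
Step 2: lead(18x⁵ − 3x⁴ − 5x³ − 5x² − 7x − 1) ÷ lead(D) = 18x⁵ ÷ −2x = −9x⁴. Subtract (−9x⁴)·D = 18x⁵ − 9x⁴. Remainder: 6x⁴ − 5x³ − 5x² − 7x − 1.
Step 3: lead(6x⁴ − 5x³ − 5x² − 7x − 1) ÷ lead(D) = 6x⁴ ÷ −2x = −3x³. Subtract (−3x³)·D = 6x⁴ − 3x³. Remainder: −2x³ − 5x² − 7x − 1.
Step 4: lead(−2x³ − 5x² − 7x − 1) ÷ lead(D) = −2x³ ÷ −2x = x². Subtract (x²)·D = −2x³ + x². Remainder: −6x² − 7x − 1.
Step 5: lead(−6x² − 7x − 1) ÷ lead(D) = −6x² ÷ −2x = 3x. Subtract (3x)·D = −6x² + 3x. Remainder: −10x − 1.
Step 6: lead(−10x − 1) ÷ lead(D) = −10x ÷ −2x = 5. Subtract (5)·D = −10x + 5. Remainder: −6.

Q = [-6, -9, -3, 1, 3, 5]; R = [-6]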